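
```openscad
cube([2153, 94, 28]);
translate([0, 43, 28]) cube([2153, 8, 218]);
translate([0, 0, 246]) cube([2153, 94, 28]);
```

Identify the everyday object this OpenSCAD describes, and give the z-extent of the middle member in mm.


An I-beam. The web height is 218 mm.

Two wide flanges with a thin centred web — an I-beam. Overall 274 mm minus two 28 mm flanges gives a web of 274 − 2·28 = 218 mm.


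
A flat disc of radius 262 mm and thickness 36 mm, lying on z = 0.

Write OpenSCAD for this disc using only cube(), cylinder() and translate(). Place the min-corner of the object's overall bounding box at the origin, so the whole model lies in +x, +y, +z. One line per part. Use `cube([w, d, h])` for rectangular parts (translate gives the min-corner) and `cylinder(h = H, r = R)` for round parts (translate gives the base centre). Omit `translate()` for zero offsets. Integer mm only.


translate([262, 262, 0]) cylinder(h = 36, r = 262);


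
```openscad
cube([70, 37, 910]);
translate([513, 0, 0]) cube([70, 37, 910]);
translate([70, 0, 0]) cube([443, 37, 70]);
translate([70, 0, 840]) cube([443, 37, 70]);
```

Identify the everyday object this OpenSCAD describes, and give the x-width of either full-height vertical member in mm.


A picture frame. The border width is 70 mm.

Four thin pieces enclosing a rectangular opening — a picture frame. The two full-height stiles are 910 mm tall; the top rail sits at z = 840 and is 70 mm tall, so the border above the opening is 910 − 840 = 70 mm, matching the stile x-width.


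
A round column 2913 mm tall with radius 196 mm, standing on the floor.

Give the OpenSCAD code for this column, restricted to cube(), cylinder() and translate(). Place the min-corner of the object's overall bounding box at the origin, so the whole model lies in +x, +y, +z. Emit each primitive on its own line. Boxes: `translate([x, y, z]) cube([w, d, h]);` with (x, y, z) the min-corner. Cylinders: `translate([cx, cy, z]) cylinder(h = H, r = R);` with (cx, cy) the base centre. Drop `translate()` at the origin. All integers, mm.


translate([196, 196, 0]) cylinder(h = 2913, r = 196);


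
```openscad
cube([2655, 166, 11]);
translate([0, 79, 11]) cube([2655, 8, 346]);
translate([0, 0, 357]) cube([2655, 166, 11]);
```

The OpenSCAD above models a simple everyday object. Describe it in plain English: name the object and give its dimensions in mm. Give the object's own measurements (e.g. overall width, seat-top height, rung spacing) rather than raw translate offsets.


An I-beam lying along x, 2655 mm long. Overall section height 368 mm. Two flanges 166 mm wide (y) and 11 mm thick, one on the floor and one at the top; a web 8 mm thick runs between them, centred on the flange width.


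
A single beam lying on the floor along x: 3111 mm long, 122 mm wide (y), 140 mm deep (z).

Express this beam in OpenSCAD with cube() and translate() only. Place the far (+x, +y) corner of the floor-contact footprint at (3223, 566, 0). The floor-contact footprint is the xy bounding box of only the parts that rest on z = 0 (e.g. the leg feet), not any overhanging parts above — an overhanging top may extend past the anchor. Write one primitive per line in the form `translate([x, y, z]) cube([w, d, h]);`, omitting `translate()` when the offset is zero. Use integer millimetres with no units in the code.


translate([112, 444, 0]) cube([3111, 122, 140]);


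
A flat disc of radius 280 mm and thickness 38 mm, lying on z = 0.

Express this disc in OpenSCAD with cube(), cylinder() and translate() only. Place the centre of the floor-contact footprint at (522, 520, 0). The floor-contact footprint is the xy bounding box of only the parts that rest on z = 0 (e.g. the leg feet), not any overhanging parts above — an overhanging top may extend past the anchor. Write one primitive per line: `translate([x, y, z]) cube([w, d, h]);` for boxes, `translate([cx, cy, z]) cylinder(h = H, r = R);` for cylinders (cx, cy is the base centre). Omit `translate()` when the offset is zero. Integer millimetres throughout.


translate([522, 520, 0]) cylinder(h = 38, r = 280);


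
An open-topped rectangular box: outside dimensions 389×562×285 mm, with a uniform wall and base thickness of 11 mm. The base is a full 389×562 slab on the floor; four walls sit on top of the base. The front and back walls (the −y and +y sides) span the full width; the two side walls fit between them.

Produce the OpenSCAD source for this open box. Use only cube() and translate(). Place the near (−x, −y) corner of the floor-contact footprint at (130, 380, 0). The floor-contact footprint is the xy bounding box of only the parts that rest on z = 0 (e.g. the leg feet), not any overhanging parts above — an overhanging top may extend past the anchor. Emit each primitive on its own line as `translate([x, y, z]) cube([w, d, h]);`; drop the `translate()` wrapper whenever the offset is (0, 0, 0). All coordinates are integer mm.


translate([130, 380, 0]) cube([389, 562, 11]);
translate([130, 380, 11]) cube([389, 11, 274]);
translate([130, 931, 11]) cube([389, 11, 274]);
translate([130, 391, 11]) cube([11, 540, 274]);
translate([508, 391, 11]) cube([11, 540, 274]);


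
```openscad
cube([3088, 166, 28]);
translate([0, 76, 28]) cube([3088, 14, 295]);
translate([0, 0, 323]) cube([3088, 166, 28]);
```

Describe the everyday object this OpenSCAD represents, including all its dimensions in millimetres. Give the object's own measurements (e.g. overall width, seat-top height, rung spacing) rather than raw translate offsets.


An I-beam lying along x, 3088 mm long. Overall section height 351 mm. Two flanges 166 mm wide (y) and 28 mm thick, one on the floor and one at the top; a web 14 mm thick runs between them, centred on the flange width.


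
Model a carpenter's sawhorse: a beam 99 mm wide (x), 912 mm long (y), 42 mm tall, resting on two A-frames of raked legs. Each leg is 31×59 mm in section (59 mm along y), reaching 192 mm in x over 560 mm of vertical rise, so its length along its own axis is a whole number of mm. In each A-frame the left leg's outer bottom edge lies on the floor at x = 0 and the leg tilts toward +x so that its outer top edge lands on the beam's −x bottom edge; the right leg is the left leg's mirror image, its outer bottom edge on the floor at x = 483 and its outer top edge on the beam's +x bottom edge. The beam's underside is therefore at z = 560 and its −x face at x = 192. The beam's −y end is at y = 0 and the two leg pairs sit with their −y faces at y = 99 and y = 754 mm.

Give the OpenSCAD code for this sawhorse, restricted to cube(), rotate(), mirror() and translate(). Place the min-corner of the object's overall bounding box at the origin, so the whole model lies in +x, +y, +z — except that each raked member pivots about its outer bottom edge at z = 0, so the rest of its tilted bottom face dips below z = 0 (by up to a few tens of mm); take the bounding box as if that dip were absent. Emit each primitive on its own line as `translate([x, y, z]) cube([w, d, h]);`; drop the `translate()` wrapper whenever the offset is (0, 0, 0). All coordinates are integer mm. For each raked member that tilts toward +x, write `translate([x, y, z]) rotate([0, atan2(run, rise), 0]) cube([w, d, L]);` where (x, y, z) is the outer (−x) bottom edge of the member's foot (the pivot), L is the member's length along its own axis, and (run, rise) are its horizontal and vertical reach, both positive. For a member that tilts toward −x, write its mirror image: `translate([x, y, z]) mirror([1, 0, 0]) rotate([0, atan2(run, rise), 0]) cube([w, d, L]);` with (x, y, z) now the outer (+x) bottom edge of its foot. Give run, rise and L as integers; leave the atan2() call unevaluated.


// leg length = √(192² + 560²) = 592
// right-leg outer foot x = 2·192 + 99 = 483
// beam min-corner = (192, 0, 560)
translate([192, 0, 560]) cube([99, 912, 42]);
translate([0, 99, 0]) rotate([0, atan2(192, 560), 0]) cube([31, 59, 592]);
translate([483, 99, 0]) mirror([1, 0, 0]) rotate([0, atan2(192, 560), 0]) cube([31, 59, 592]);
translate([0, 754, 0]) rotate([0, atan2(192, 560), 0]) cube([31, 59, 592]);
translate([483, 754, 0]) mirror([1, 0, 0]) rotate([0, atan2(192, 560), 0]) cube([31, 59, 592]);


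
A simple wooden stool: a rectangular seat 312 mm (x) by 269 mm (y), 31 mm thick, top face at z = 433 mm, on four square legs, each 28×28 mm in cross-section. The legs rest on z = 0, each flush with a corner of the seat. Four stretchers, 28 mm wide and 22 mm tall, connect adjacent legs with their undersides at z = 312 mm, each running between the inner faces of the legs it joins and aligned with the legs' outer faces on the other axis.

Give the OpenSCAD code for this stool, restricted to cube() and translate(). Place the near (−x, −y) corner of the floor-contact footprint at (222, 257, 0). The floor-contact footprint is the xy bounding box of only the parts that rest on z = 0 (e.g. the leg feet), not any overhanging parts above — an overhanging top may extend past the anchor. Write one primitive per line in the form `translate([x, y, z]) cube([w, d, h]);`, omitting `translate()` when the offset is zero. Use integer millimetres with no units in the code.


// leg_h = 433 - 31 = 402
// stretcher span = 312 - 2*28 = 256
translate([222, 257, 402]) cube([312, 269, 31]);
translate([222, 257, 0]) cube([28, 28, 402]);
translate([506, 257, 0]) cube([28, 28, 402]);
translate([222, 498, 0]) cube([28, 28, 402]);
translate([506, 498, 0]) cube([28, 28, 402]);
translate([250, 257, 312]) cube([256, 28, 22]);
translate([250, 498, 312]) cube([256, 28, 22]);
translate([222, 285, 312]) cube([28, 213, 22]);
translate([506, 285, 312]) cube([28, 213, 22]);


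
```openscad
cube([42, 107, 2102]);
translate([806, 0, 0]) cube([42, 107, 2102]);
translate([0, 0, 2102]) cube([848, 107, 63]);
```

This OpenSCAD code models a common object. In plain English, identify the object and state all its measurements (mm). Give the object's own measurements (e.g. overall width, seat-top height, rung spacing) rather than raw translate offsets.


A door frame. The clear opening is 764 mm wide and 2102 mm high. Two 42 mm wide jambs, 107 mm deep, stand either side of the opening from the floor to the top of the opening. A 63 mm thick head sits across the top of both jambs, spanning the full outside width of the frame.


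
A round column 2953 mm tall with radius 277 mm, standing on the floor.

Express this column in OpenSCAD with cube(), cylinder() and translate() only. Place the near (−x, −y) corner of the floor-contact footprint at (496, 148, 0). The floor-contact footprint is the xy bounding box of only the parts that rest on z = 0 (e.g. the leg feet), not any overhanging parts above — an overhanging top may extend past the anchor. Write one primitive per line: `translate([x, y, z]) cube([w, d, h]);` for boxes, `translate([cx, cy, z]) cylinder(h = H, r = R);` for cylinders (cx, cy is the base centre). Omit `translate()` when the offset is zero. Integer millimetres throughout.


translate([773, 425, 0]) cylinder(h = 2953, r = 277);


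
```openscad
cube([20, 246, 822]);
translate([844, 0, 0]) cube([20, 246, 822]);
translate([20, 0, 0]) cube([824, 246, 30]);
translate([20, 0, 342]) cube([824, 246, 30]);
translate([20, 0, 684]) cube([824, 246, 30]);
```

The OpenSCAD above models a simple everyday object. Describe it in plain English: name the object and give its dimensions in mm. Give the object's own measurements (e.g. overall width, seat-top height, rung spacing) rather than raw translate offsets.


An open bookshelf. Two side panels, each 20 mm thick, 246 mm deep and 822 mm tall, stand 864 mm apart (outside-to-outside). Between them sit 3 shelves, each 30 mm thick and 246 mm deep, spanning the full gap between the sides. The bottom shelf rests on the floor (its underside at z = 0) and the clear gap between one shelf's top and the next shelf's underside is 312 mm.


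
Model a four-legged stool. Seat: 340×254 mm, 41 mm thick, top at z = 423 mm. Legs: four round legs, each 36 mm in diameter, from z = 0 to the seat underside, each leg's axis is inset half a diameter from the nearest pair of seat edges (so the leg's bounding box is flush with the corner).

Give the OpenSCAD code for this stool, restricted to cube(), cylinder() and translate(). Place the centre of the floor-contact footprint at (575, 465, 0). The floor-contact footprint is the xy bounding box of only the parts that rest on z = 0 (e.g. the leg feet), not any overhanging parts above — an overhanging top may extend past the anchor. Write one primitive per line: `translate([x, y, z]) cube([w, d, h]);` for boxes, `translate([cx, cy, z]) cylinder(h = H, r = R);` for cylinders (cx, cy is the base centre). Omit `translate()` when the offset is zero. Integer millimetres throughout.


// leg_h = 423 - 41 = 382
translate([405, 338, 382]) cube([340, 254, 41]);
translate([423, 356, 0]) cylinder(h = 382, r = 18);
translate([727, 356, 0]) cylinder(h = 382, r = 18);
translate([423, 574, 0]) cylinder(h = 382, r = 18);
translate([727, 574, 0]) cylinder(h = 382, r = 18);


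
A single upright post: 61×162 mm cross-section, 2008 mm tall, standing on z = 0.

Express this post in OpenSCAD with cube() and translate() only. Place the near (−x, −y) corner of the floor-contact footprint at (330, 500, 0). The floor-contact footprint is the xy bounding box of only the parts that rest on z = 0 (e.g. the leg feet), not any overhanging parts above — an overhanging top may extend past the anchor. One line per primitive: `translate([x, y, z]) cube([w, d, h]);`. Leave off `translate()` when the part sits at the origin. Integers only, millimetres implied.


translate([330, 500, 0]) cube([61, 162, 2008]);


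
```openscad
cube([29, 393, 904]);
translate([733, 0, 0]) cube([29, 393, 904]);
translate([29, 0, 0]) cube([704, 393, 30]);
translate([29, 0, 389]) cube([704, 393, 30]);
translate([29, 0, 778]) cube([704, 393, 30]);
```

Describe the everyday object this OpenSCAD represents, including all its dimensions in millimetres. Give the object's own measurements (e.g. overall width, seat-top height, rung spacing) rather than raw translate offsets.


An open bookshelf. Two side panels, each 29 mm thick, 393 mm deep and 904 mm tall, stand 762 mm apart (outside-to-outside). Between them sit 3 shelves, each 30 mm thick and 393 mm deep, spanning the full gap between the sides. The bottom shelf rests on the floor (its underside at z = 0) and the clear gap between one shelf's top and the next shelf's underside is 359 mm.


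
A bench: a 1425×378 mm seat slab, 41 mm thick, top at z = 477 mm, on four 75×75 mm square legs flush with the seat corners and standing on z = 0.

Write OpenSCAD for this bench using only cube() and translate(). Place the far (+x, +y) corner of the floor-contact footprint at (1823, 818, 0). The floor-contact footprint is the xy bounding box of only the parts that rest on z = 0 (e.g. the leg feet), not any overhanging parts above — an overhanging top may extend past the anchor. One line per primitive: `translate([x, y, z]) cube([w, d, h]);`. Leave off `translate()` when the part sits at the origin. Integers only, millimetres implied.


translate([398, 440, 436]) cube([1425, 378, 41]);
translate([398, 440, 0]) cube([75, 75, 436]);
translate([398, 743, 0]) cube([75, 75, 436]);
translate([1748, 440, 0]) cube([75, 75, 436]);
translate([1748, 743, 0]) cube([75, 75, 436]);


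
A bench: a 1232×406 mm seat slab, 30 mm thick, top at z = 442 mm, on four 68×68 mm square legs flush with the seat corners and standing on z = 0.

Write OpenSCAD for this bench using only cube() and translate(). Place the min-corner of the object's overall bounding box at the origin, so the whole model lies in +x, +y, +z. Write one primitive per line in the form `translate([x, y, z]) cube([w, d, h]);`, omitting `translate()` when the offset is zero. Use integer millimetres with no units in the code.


// leg_h = 442 − 30 = 412
translate([0, 0, 412]) cube([1232, 406, 30]);
cube([68, 68, 412]);
translate([0, 338, 0]) cube([68, 68, 412]);
translate([1164, 0, 0]) cube([68, 68, 412]);
translate([1164, 338, 0]) cube([68, 68, 412]);


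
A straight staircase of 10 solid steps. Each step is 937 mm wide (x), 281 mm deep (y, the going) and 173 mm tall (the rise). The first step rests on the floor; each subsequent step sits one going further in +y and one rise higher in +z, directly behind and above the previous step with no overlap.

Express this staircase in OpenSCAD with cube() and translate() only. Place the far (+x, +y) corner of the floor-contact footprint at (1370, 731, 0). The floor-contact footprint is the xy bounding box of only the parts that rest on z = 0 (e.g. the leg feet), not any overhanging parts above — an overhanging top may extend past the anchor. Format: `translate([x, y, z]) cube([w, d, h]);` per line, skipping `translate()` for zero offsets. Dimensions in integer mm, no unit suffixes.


translate([433, 450, 0]) cube([937, 281, 173]);
translate([433, 731, 173]) cube([937, 281, 173]);
translate([433, 1012, 346]) cube([937, 281, 173]);
translate([433, 1293, 519]) cube([937, 281, 173]);
translate([433, 1574, 692]) cube([937, 281, 173]);
translate([433, 1855, 865]) cube([937, 281, 173]);
translate([433, 2136, 1038]) cube([937, 281, 173]);
translate([433, 2417, 1211]) cube([937, 281, 173]);
translate([433, 2698, 1384]) cube([937, 281, 173]);
translate([433, 2979, 1557]) cube([937, 281, 173]);


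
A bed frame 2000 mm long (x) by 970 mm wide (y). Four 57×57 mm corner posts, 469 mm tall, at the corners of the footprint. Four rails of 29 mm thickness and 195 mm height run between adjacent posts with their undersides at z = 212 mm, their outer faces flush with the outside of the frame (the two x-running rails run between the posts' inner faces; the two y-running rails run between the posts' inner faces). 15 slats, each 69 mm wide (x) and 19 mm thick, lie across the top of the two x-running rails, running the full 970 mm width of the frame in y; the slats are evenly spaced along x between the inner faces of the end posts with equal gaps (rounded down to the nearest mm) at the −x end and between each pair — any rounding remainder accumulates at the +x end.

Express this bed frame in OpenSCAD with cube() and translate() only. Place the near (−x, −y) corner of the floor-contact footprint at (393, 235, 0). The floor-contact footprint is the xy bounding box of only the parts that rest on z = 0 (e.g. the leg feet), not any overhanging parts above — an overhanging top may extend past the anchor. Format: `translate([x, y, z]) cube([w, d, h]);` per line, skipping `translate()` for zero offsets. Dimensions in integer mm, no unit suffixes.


translate([393, 235, 0]) cube([57, 57, 469]);
translate([393, 1148, 0]) cube([57, 57, 469]);
translate([2336, 235, 0]) cube([57, 57, 469]);
translate([2336, 1148, 0]) cube([57, 57, 469]);
translate([450, 235, 212]) cube([1886, 29, 195]);
translate([450, 1176, 212]) cube([1886, 29, 195]);
translate([393, 292, 212]) cube([29, 856, 195]);
translate([2364, 292, 212]) cube([29, 856, 195]);
translate([503, 235, 407]) cube([69, 970, 19]);
translate([625, 235, 407]) cube([69, 970, 19]);
translate([747, 235, 407]) cube([69, 970, 19]);
translate([869, 235, 407]) cube([69, 970, 19]);
translate([991, 235, 407]) cube([69, 970, 19]);
translate([1113, 235, 407]) cube([69, 970, 19]);
translate([1235, 235, 407]) cube([69, 970, 19]);
translate([1357, 235, 407]) cube([69, 970, 19]);
translate([1479, 235, 407]) cube([69, 970, 19]);
translate([1601, 235, 407]) cube([69, 970, 19]);
translate([1723, 235, 407]) cube([69, 970, 19]);
translate([1845, 235, 407]) cube([69, 970, 19]);
translate([1967, 235, 407]) cube([69, 970, 19]);
translate([2089, 235, 407]) cube([69, 970, 19]);
translate([2211, 235, 407]) cube([69, 970, 19]);


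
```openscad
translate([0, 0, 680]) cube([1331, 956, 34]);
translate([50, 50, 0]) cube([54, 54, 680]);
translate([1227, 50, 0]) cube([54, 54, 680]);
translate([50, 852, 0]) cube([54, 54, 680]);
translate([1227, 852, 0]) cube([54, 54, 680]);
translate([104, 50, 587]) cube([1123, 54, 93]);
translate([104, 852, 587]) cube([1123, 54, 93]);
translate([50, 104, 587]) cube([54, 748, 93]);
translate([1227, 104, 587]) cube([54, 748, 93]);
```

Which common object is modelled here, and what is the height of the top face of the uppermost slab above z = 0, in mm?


A table. The table height is 714 mm.

A 1331×956×34 slab sits at z = 680 on four 54 mm square posts — a table. The top surface is at 680 + 34 = 714 mm.


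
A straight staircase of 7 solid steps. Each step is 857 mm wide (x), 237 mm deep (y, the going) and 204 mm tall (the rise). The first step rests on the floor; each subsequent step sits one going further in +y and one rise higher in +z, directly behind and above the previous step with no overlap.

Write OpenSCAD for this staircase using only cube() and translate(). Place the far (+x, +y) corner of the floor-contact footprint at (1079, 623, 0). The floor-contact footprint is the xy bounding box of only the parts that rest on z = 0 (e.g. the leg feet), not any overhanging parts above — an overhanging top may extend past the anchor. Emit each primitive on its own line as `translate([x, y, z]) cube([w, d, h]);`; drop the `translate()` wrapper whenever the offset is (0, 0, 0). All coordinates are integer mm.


translate([222, 386, 0]) cube([857, 237, 204]);
translate([222, 623, 204]) cube([857, 237, 204]);
translate([222, 860, 408]) cube([857, 237, 204]);
translate([222, 1097, 612]) cube([857, 237, 204]);
translate([222, 1334, 816]) cube([857, 237, 204]);
translate([222, 1571, 1020]) cube([857, 237, 204]);
translate([222, 1808, 1224]) cube([857, 237, 204]);


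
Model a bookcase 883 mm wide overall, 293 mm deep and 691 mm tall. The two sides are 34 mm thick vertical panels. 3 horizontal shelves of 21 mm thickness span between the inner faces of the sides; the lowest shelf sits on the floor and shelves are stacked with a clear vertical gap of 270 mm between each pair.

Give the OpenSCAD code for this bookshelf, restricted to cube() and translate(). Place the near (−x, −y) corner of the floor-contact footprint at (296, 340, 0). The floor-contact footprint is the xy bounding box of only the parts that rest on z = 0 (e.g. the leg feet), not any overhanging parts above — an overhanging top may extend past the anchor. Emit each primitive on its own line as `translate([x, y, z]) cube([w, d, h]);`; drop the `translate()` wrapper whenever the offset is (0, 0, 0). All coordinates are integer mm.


translate([296, 340, 0]) cube([34, 293, 691]);
translate([1145, 340, 0]) cube([34, 293, 691]);
translate([330, 340, 0]) cube([815, 293, 21]);
translate([330, 340, 291]) cube([815, 293, 21]);
translate([330, 340, 582]) cube([815, 293, 21]);


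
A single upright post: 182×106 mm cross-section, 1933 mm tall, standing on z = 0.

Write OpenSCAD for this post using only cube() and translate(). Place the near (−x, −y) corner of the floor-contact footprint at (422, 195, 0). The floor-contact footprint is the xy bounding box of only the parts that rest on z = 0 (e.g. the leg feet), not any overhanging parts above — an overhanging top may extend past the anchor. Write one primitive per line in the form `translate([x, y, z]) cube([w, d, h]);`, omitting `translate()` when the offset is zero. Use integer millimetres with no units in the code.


translate([422, 195, 0]) cube([182, 106, 1933]);


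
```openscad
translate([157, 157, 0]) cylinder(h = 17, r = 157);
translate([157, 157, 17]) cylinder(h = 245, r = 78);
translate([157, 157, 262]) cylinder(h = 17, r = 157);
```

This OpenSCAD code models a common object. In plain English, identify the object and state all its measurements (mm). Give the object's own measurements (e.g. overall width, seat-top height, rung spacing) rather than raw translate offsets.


A spool: two coaxial disc flanges of radius 157 mm and thickness 17 mm, joined by a core cylinder of radius 78 mm and height 245 mm. The lower flange rests on z = 0 and the three cylinders share a vertical axis.


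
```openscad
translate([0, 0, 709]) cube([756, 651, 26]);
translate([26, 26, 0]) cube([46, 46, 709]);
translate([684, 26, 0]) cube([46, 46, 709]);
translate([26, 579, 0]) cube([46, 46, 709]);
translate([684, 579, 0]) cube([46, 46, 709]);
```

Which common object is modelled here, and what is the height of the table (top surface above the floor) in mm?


A table. The table height is 735 mm.

A 756×651×26 slab sits at z = 709 on four 46 mm square posts — a table. The top surface is at 709 + 26 = 735 mm.


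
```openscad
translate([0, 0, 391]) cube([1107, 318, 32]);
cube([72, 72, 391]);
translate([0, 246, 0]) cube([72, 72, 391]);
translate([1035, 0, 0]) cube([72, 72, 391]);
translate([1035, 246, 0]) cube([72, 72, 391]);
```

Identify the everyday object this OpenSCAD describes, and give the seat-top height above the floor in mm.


A bench. The seat-top height is 423 mm.

A long slab on four corner posts — a bench. The slab sits at z = 391 with thickness 32, so the top is 391 + 32 = 423 mm.


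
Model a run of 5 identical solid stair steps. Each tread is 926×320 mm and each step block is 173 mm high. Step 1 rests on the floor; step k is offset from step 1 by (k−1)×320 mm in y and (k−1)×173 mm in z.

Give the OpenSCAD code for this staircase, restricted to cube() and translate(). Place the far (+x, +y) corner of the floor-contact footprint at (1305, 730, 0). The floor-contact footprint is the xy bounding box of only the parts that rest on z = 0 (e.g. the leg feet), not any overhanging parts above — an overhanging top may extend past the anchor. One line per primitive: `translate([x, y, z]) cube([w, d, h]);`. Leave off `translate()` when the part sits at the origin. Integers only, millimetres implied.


translate([379, 410, 0]) cube([926, 320, 173]);
translate([379, 730, 173]) cube([926, 320, 173]);
translate([379, 1050, 346]) cube([926, 320, 173]);
translate([379, 1370, 519]) cube([926, 320, 173]);
translate([379, 1690, 692]) cube([926, 320, 173]);


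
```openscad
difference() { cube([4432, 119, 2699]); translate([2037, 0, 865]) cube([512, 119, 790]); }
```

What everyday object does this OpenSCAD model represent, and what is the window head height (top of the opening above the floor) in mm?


A wall with a window opening. The window head height is 1655 mm.

A wall with a rectangular opening subtracted — a window. Sill at z = 865, opening 790 mm tall, so the head is at 865 + 790 = 1655 mm.


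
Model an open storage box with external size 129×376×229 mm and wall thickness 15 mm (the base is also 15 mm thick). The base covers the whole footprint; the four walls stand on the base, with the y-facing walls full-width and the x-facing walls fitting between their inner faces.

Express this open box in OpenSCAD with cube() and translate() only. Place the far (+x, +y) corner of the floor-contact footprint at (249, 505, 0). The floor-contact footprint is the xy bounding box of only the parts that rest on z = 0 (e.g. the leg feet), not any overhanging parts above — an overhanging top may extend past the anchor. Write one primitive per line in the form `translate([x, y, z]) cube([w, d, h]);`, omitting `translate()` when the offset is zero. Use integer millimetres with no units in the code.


translate([120, 129, 0]) cube([129, 376, 15]);
translate([120, 129, 15]) cube([129, 15, 214]);
translate([120, 490, 15]) cube([129, 15, 214]);
translate([120, 144, 15]) cube([15, 346, 214]);
translate([234, 144, 15]) cube([15, 346, 214]);


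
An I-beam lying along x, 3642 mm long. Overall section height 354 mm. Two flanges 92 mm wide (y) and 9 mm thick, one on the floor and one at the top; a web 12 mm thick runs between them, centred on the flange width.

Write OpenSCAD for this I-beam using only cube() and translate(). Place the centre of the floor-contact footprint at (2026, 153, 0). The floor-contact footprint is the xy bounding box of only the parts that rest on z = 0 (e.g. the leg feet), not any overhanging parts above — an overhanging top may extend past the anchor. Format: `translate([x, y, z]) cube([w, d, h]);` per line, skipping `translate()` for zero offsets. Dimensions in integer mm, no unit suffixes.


translate([205, 107, 0]) cube([3642, 92, 9]);
translate([205, 147, 9]) cube([3642, 12, 336]);
translate([205, 107, 345]) cube([3642, 92, 9]);


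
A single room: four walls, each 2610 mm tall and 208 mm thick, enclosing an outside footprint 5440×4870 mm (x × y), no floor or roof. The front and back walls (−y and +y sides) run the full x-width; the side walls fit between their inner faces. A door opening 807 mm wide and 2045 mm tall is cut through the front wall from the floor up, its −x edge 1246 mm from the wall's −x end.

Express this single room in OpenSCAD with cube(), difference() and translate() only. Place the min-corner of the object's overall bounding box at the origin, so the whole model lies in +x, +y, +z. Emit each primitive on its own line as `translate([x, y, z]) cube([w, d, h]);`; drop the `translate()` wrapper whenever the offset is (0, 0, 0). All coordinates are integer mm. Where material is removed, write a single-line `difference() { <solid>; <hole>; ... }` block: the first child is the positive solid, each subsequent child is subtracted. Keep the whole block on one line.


difference() { cube([5440, 208, 2610]); translate([1246, 0, 0]) cube([807, 208, 2045]); }
translate([0, 4662, 0]) cube([5440, 208, 2610]);
translate([0, 208, 0]) cube([208, 4454, 2610]);
translate([5232, 208, 0]) cube([208, 4454, 2610]);


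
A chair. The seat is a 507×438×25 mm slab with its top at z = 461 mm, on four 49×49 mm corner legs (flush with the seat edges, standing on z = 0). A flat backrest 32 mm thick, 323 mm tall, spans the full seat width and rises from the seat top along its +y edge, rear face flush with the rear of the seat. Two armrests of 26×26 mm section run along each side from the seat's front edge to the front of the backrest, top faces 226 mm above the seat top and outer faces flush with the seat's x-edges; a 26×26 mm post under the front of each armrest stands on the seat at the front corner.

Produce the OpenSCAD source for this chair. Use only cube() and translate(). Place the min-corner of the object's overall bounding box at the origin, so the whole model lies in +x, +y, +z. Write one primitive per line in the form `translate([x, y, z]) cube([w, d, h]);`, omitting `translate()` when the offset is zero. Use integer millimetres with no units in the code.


translate([0, 0, 436]) cube([507, 438, 25]);
cube([49, 49, 436]);
translate([458, 0, 0]) cube([49, 49, 436]);
translate([0, 389, 0]) cube([49, 49, 436]);
translate([458, 389, 0]) cube([49, 49, 436]);
translate([0, 406, 461]) cube([507, 32, 323]);
translate([0, 0, 661]) cube([26, 406, 26]);
translate([481, 0, 661]) cube([26, 406, 26]);
translate([0, 0, 461]) cube([26, 26, 200]);
translate([481, 0, 461]) cube([26, 26, 200]);


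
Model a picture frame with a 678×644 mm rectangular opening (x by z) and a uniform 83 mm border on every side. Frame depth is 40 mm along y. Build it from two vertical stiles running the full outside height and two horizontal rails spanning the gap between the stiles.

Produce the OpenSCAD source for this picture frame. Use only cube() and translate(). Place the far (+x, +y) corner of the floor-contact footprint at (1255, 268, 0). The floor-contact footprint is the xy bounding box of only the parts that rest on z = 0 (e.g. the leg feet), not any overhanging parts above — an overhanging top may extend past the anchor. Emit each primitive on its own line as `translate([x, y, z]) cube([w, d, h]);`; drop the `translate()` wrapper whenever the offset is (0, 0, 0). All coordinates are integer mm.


translate([411, 228, 0]) cube([83, 40, 810]);
translate([1172, 228, 0]) cube([83, 40, 810]);
translate([494, 228, 0]) cube([678, 40, 83]);
translate([494, 228, 727]) cube([678, 40, 83]);


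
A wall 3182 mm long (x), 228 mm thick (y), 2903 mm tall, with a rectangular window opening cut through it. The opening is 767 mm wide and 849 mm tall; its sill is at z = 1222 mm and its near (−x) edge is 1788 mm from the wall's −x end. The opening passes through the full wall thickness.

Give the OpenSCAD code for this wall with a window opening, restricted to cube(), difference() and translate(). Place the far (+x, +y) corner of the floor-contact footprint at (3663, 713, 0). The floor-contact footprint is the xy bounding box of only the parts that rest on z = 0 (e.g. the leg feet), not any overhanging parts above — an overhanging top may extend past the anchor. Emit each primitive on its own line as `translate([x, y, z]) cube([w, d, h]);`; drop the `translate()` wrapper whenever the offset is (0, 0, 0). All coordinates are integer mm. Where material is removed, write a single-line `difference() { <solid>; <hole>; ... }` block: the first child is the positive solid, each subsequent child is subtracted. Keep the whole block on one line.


difference() { translate([481, 485, 0]) cube([3182, 228, 2903]); translate([2269, 485, 1222]) cube([767, 228, 849]); }


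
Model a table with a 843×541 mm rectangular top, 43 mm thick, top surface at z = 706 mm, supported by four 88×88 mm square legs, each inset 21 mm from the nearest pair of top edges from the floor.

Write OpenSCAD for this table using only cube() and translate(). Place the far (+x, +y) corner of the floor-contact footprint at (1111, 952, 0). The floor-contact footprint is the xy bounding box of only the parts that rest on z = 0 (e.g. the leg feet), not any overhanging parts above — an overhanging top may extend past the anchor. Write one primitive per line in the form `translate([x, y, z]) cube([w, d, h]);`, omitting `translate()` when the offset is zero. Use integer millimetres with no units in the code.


// leg_h = 706 - 43 = 663
translate([289, 432, 663]) cube([843, 541, 43]);
translate([310, 453, 0]) cube([88, 88, 663]);
translate([1023, 453, 0]) cube([88, 88, 663]);
translate([310, 864, 0]) cube([88, 88, 663]);
translate([1023, 864, 0]) cube([88, 88, 663]);


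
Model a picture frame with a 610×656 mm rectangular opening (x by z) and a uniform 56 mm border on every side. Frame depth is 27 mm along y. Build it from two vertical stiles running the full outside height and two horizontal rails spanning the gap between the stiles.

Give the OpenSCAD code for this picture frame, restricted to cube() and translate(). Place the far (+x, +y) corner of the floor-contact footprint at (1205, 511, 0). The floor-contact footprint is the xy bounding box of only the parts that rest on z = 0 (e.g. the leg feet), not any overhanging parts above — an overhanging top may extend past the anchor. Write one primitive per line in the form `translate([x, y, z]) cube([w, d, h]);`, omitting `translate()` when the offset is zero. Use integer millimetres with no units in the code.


translate([483, 484, 0]) cube([56, 27, 768]);
translate([1149, 484, 0]) cube([56, 27, 768]);
translate([539, 484, 0]) cube([610, 27, 56]);
translate([539, 484, 712]) cube([610, 27, 56]);


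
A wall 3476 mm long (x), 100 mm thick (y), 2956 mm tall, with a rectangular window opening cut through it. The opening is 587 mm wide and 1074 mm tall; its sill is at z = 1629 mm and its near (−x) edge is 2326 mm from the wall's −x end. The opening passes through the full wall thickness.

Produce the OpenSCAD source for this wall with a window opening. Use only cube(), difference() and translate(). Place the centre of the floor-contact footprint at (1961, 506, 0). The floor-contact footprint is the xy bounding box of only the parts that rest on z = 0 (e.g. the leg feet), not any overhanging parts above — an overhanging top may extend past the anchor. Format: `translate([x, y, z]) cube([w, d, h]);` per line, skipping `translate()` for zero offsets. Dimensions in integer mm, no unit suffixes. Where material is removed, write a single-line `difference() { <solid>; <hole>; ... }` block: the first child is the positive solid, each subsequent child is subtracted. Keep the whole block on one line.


difference() { translate([223, 456, 0]) cube([3476, 100, 2956]); translate([2549, 456, 1629]) cube([587, 100, 1074]); }


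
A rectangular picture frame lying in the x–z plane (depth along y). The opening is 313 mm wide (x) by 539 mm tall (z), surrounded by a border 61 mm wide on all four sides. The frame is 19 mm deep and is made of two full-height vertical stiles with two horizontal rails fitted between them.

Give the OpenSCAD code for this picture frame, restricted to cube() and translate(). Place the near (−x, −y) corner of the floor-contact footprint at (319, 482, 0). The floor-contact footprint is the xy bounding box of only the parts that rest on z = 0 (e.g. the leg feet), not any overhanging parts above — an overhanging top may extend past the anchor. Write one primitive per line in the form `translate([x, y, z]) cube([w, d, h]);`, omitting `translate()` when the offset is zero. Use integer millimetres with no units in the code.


translate([319, 482, 0]) cube([61, 19, 661]);
translate([693, 482, 0]) cube([61, 19, 661]);
translate([380, 482, 0]) cube([313, 19, 61]);
translate([380, 482, 600]) cube([313, 19, 61]);


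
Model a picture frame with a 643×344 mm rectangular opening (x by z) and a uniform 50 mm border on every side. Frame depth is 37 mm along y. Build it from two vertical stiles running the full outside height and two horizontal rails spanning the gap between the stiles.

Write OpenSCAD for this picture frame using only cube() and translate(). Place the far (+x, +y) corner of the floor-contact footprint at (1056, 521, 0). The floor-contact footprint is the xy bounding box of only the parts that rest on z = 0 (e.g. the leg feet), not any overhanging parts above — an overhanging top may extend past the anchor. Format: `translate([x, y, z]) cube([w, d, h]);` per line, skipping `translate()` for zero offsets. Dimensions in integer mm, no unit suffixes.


translate([313, 484, 0]) cube([50, 37, 444]);
translate([1006, 484, 0]) cube([50, 37, 444]);
translate([363, 484, 0]) cube([643, 37, 50]);
translate([363, 484, 394]) cube([643, 37, 50]);


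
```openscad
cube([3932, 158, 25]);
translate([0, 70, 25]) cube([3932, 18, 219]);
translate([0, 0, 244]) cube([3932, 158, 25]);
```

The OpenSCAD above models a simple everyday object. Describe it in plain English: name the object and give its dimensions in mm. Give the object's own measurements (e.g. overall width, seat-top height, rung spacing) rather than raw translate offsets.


An I-beam lying along x, 3932 mm long. Overall section height 269 mm. Two flanges 158 mm wide (y) and 25 mm thick, one on the floor and one at the top; a web 18 mm thick runs between them, centred on the flange width.


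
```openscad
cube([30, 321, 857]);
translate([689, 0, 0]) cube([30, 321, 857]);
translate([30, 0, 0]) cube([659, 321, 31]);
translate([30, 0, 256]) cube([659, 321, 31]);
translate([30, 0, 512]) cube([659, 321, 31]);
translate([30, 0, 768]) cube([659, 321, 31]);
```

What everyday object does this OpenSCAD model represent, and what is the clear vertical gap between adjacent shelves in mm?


A bookshelf. The clear shelf gap is 225 mm.

Two tall side panels with 4 horizontal boards between them — a bookshelf. The first two shelf undersides are at z = 0 and z = 256; with shelf thickness 31, the clear gap is 256 − 0 − 31 = 225 mm.


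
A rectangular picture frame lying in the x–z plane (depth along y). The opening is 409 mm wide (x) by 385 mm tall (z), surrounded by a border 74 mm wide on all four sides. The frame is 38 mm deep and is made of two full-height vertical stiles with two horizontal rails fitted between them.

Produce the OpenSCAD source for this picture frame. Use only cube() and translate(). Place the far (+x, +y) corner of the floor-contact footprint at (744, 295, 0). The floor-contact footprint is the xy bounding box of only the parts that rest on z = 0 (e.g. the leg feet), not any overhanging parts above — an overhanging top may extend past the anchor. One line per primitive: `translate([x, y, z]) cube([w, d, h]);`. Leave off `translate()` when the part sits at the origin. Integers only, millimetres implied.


translate([187, 257, 0]) cube([74, 38, 533]);
translate([670, 257, 0]) cube([74, 38, 533]);
translate([261, 257, 0]) cube([409, 38, 74]);
translate([261, 257, 459]) cube([409, 38, 74]);
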